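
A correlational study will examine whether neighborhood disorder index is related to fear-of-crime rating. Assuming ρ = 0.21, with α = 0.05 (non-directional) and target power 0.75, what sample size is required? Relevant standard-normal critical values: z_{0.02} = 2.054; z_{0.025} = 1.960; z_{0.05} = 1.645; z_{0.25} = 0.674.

n = 156

Fisher's z: C = ½·ln((1+r)/(1−r)) = ½·ln(1.5316) = 0.2132.
n = ((z_{α/2} + z_β)/C)² + 3.
(1.960 + 0.674) / 0.2132 = 2.634 / 0.2132 = 12.355.
n = 12.355² + 3 = 152.64 + 3 = 155.6.
Round up.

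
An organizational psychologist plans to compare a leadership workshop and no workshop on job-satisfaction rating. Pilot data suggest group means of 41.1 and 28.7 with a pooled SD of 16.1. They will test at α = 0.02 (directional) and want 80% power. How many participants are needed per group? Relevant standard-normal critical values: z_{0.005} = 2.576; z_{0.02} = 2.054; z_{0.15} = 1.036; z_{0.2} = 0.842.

n = 29 per group

Cohen's d = |M₁ − M₂| / SD_pooled = |41.1 − 28.7| / 16.1 = 12.4 / 16.1 = 0.770.
For two independent groups with equal n: n = 2·((z_{α} + z_β) / d)².
z_{α} + z_β = 2.054 + 0.842 = 2.896.
n = 2 × (2.896 / 0.770)² = 2 × 3.761² = 2 × 14.15 = 28.3.
Round up to the next whole participant.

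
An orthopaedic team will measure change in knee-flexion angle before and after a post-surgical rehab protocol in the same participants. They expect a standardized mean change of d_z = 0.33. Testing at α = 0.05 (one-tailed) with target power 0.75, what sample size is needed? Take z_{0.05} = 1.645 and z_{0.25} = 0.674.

For a paired (one-sample on differences) test: n = ((z_{α} + z_β) / d)².
z_{α} + z_β = 1.645 + 0.674 = 2.319.
n = (2.319 / 0.33)² = 7.027² = 49.38.
Round up.

n = 50 pairs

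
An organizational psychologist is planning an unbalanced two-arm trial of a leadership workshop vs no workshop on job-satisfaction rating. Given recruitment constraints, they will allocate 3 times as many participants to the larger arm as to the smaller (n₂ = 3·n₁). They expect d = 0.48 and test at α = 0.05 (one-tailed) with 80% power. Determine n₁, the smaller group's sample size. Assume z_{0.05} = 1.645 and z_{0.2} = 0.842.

n₁ = 36

With allocation ratio k = n₂/n₁ = 3, Var(x̄₁−x̄₂) = σ²(1/n₁ + 1/(k·n₁)) = σ²·(k+1)/(k·n₁).
So n₁ = (1 + 1/k)·((z_{α} + z_β)/d)² = 1.333 × (2.487/0.48)².
n₁ = 1.333 × 26.85 = 35.8.
Round up: n₁ = 36, giving n₂ = 3 × 36 = 108.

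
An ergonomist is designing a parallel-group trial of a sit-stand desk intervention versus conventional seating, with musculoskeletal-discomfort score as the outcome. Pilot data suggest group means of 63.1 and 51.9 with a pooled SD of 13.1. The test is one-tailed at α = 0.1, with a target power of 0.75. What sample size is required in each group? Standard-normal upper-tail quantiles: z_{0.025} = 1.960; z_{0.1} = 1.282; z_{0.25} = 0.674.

n = 11 per group

Cohen's d = |M₁ − M₂| / SD_pooled = |63.1 − 51.9| / 13.1 = 11.2 / 13.1 = 0.855.
For two independent groups with equal n: n = 2·((z_{α} + z_β) / d)².
z_{α} + z_β = 1.282 + 0.674 = 1.956.
n = 2 × (1.956 / 0.855)² = 2 × 2.288² = 2 × 5.23 = 10.5.
Round up to the next whole participant.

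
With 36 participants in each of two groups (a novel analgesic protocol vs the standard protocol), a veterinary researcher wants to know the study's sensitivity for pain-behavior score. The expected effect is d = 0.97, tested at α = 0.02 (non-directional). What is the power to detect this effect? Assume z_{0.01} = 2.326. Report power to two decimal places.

power ≈ 0.96

For two equal groups, power = Φ(d·√(n/2) − z_{α/2}).
d·√(n/2) = 0.97 × √(36/2) = 0.97 × 4.243 = 4.115.
z_β = 4.115 − 2.326 = 1.789.
Power = Φ(1.789) = 0.963.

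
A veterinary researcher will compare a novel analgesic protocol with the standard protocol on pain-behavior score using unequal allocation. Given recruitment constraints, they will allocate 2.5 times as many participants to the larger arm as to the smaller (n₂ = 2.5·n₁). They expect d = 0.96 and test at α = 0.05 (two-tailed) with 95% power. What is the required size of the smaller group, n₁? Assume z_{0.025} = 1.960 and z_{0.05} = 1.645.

n₁ = 20

With allocation ratio k = n₂/n₁ = 2.5, Var(x̄₁−x̄₂) = σ²(1/n₁ + 1/(k·n₁)) = σ²·(k+1)/(k·n₁).
So n₁ = (1 + 1/k)·((z_{α/2} + z_β)/d)² = 1.400 × (3.605/0.96)².
n₁ = 1.400 × 14.10 = 19.7.
Round up: n₁ = 20, giving n₂ = 2.5 × 20 = 50.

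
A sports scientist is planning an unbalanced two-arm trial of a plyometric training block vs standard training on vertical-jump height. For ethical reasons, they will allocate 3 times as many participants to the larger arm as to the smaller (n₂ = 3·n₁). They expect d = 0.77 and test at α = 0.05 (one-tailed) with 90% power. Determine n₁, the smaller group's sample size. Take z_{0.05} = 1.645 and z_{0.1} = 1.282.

With allocation ratio k = n₂/n₁ = 3, Var(x̄₁−x̄₂) = σ²(1/n₁ + 1/(k·n₁)) = σ²·(k+1)/(k·n₁).
So n₁ = (1 + 1/k)·((z_{α} + z_β)/d)² = 1.333 × (2.927/0.77)².
n₁ = 1.333 × 14.45 = 19.3.
Round up: n₁ = 20, giving n₂ = 3 × 20 = 60.

n₁ = 20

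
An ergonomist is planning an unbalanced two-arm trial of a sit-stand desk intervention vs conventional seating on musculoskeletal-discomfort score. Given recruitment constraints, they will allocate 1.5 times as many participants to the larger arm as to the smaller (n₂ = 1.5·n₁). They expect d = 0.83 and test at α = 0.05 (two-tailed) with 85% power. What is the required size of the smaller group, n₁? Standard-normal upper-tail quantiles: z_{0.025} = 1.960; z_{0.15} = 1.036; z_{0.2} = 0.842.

n₁ = 22

With allocation ratio k = n₂/n₁ = 1.5, Var(x̄₁−x̄₂) = σ²(1/n₁ + 1/(k·n₁)) = σ²·(k+1)/(k·n₁).
So n₁ = (1 + 1/k)·((z_{α/2} + z_β)/d)² = 1.667 × (2.996/0.83)².
n₁ = 1.667 × 13.03 = 21.7.
Round up: n₁ = 22, giving n₂ = 1.5 × 22 = 33.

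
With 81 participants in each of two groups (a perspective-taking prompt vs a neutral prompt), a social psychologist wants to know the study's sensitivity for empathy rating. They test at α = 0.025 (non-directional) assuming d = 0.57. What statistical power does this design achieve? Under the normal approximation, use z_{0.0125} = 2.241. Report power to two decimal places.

power ≈ 0.92

For two equal groups, power = Φ(d·√(n/2) − z_{α/2}).
d·√(n/2) = 0.57 × √(81/2) = 0.57 × 6.364 = 3.627.
z_β = 3.627 − 2.241 = 1.386.
Power = Φ(1.386) = 0.917.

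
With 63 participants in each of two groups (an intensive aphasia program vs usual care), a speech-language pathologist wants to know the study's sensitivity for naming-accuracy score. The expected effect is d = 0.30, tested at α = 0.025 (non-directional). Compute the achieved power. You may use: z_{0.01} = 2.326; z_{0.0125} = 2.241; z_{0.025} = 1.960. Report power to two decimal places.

power ≈ 0.29

For two equal groups, power = Φ(d·√(n/2) − z_{α/2}).
d·√(n/2) = 0.30 × √(63/2) = 0.30 × 5.612 = 1.684.
z_β = 1.684 − 2.241 = -0.557.
Power = Φ(-0.557) = 0.289.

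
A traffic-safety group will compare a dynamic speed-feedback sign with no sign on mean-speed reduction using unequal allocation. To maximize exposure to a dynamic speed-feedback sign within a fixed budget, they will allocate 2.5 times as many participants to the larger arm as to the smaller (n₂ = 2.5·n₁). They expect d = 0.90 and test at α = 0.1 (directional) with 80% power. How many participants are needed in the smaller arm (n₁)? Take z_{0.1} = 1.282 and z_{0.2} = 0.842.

With allocation ratio k = n₂/n₁ = 2.5, Var(x̄₁−x̄₂) = σ²(1/n₁ + 1/(k·n₁)) = σ²·(k+1)/(k·n₁).
So n₁ = (1 + 1/k)·((z_{α} + z_β)/d)² = 1.400 × (2.124/0.90)².
n₁ = 1.400 × 5.57 = 7.8.
Round up: n₁ = 8, giving n₂ = 2.5 × 8 = 20.

n₁ = 8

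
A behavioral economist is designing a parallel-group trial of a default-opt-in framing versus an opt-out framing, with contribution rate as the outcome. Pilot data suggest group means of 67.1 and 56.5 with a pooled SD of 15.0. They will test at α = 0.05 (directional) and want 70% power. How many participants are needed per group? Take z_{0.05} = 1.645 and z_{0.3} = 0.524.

n = 19 per group

Cohen's d = |M₁ − M₂| / SD_pooled = |67.1 − 56.5| / 15.0 = 10.6 / 15.0 = 0.707.
For two independent groups with equal n: n = 2·((z_{α} + z_β) / d)².
z_{α} + z_β = 1.645 + 0.524 = 2.169.
n = 2 × (2.169 / 0.707)² = 2 × 3.068² = 2 × 9.41 = 18.8.
Round up to the next whole participant.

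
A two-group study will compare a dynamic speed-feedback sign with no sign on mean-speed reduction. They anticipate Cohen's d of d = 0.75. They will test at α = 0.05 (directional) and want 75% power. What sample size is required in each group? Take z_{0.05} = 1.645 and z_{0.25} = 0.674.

n = 20 per group

For two independent groups with equal n: n = 2·((z_{α} + z_β) / d)².
z_{α} + z_β = 1.645 + 0.674 = 2.319.
n = 2 × (2.319 / 0.75)² = 2 × 3.092² = 2 × 9.56 = 19.1.
Round up to the next whole participant.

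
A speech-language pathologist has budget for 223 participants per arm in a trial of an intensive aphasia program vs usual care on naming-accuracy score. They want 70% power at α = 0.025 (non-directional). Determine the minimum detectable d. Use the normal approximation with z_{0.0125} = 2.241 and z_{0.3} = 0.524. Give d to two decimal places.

d_min ≈ 0.26

For two independent groups of n = 223 each: d_min = (z_{α/2} + z_β)·√(2/n).
z-sum = 2.241 + 0.524 = 2.765.
d_min = 2.765 × √(2/223) = 2.765 × 0.0947 = 0.262.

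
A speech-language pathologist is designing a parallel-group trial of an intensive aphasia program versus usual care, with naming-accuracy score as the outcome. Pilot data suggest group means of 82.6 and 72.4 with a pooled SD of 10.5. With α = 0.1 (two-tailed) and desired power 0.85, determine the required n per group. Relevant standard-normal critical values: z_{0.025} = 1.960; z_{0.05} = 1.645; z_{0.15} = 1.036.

Cohen's d = |M₁ − M₂| / SD_pooled = |82.6 − 72.4| / 10.5 = 10.2 / 10.5 = 0.971.
For two independent groups with equal n: n = 2·((z_{α/2} + z_β) / d)².
z_{α/2} + z_β = 1.645 + 1.036 = 2.681.
n = 2 × (2.681 / 0.971)² = 2 × 2.761² = 2 × 7.62 = 15.2.
Round up to the next whole participant.

n = 16 per group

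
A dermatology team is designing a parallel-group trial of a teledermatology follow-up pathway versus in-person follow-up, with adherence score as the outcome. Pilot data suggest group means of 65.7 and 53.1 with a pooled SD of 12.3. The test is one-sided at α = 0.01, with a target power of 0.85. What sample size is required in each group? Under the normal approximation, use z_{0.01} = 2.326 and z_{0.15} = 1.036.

n = 22 per group

Cohen's d = |M₁ − M₂| / SD_pooled = |65.7 − 53.1| / 12.3 = 12.6 / 12.3 = 1.024.
For two independent groups with equal n: n = 2·((z_{α} + z_β) / d)².
z_{α} + z_β = 2.326 + 1.036 = 3.362.
n = 2 × (3.362 / 1.024)² = 2 × 3.283² = 2 × 10.78 = 21.6.
Round up to the next whole participant.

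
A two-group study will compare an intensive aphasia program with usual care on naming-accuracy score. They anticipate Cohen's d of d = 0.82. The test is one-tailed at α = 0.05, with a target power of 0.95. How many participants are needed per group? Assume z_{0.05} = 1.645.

n = 33 per group

For two independent groups with equal n: n = 2·((z_{α} + z_β) / d)².
z_{α} + z_β = 1.645 + 1.645 = 3.290.
n = 2 × (3.290 / 0.82)² = 2 × 4.012² = 2 × 16.10 = 32.2.
Round up to the next whole participant.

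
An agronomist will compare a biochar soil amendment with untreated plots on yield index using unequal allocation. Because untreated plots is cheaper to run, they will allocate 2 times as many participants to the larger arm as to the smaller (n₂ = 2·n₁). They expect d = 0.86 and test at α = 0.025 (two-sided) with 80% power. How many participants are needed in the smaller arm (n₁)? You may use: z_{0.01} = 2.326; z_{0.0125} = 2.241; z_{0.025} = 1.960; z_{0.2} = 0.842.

With allocation ratio k = n₂/n₁ = 2, Var(x̄₁−x̄₂) = σ²(1/n₁ + 1/(k·n₁)) = σ²·(k+1)/(k·n₁).
So n₁ = (1 + 1/k)·((z_{α/2} + z_β)/d)² = 1.500 × (3.083/0.86)².
n₁ = 1.500 × 12.85 = 19.3.
Round up: n₁ = 20, giving n₂ = 2 × 20 = 40.

n₁ = 20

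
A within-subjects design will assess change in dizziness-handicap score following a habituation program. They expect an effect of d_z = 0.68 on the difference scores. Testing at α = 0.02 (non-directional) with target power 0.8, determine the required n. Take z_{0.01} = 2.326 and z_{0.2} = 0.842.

For a paired (one-sample on differences) test: n = ((z_{α/2} + z_β) / d)².
z_{α/2} + z_β = 2.326 + 0.842 = 3.168.
n = (3.168 / 0.68)² = 4.659² = 21.70.
Round up.

n = 22 pairs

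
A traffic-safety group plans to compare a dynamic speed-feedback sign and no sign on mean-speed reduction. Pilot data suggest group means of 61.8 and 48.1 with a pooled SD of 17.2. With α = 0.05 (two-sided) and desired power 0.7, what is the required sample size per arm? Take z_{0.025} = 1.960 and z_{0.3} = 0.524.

n = 20 per group

Cohen's d = |M₁ − M₂| / SD_pooled = |61.8 − 48.1| / 17.2 = 13.7 / 17.2 = 0.797.
For two independent groups with equal n: n = 2·((z_{α/2} + z_β) / d)².
z_{α/2} + z_β = 1.960 + 0.524 = 2.484.
n = 2 × (2.484 / 0.797)² = 2 × 3.117² = 2 × 9.71 = 19.4.
Round up to the next whole participant.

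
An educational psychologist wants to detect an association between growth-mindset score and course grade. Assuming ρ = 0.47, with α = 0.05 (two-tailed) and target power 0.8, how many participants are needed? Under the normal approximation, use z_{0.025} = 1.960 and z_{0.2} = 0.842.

Fisher's z: C = ½·ln((1+r)/(1−r)) = ½·ln(2.7736) = 0.5101.
n = ((z_{α/2} + z_β)/C)² + 3.
(1.960 + 0.842) / 0.5101 = 2.802 / 0.5101 = 5.493.
n = 5.493² + 3 = 30.17 + 3 = 33.2.
Round up.

n = 34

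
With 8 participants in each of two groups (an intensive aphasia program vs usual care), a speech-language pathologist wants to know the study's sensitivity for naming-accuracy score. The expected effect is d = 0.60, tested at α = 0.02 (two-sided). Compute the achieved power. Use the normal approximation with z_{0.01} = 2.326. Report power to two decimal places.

For two equal groups, power = Φ(d·√(n/2) − z_{α/2}).
d·√(n/2) = 0.60 × √(8/2) = 0.60 × 2.000 = 1.200.
z_β = 1.200 − 2.326 = -1.126.
Power = Φ(-1.126) = 0.130.

power ≈ 0.13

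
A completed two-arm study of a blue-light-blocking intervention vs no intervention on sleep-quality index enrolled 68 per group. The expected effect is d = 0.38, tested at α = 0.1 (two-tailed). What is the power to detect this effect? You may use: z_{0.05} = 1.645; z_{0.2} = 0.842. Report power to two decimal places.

For two equal groups, power = Φ(d·√(n/2) − z_{α/2}).
d·√(n/2) = 0.38 × √(68/2) = 0.38 × 5.831 = 2.216.
z_β = 2.216 − 1.645 = 0.571.
Power = Φ(0.571) = 0.716.

power ≈ 0.72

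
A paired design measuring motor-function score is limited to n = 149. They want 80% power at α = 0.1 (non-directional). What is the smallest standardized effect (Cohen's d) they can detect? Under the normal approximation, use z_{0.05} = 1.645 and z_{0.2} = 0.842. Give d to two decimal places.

For a single sample (or paired design) of n = 149: d_min = (z_{α/2} + z_β)/√n.
z-sum = 1.645 + 0.842 = 2.487.
d_min = 2.487 / √149 = 2.487 / 12.207 = 0.204.

d_min ≈ 0.20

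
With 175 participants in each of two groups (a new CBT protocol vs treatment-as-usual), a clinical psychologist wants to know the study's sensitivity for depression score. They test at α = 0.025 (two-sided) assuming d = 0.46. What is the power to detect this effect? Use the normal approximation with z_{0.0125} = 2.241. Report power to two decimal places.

For two equal groups, power = Φ(d·√(n/2) − z_{α/2}).
d·√(n/2) = 0.46 × √(175/2) = 0.46 × 9.354 = 4.303.
z_β = 4.303 − 2.241 = 2.062.
Power = Φ(2.062) = 0.980.

power ≈ 0.98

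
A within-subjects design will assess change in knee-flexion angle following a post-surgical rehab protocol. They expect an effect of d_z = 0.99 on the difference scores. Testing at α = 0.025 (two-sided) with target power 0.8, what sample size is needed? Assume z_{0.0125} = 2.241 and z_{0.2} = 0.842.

For a paired (one-sample on differences) test: n = ((z_{α/2} + z_β) / d)².
z_{α/2} + z_β = 2.241 + 0.842 = 3.083.
n = (3.083 / 0.99)² = 3.114² = 9.70.
Round up.

n = 10 pairs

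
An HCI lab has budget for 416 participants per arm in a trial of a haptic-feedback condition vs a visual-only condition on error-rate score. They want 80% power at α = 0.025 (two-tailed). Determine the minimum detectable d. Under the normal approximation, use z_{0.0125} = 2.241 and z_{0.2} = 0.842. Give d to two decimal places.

d_min ≈ 0.21

For two independent groups of n = 416 each: d_min = (z_{α/2} + z_β)·√(2/n).
z-sum = 2.241 + 0.842 = 3.083.
d_min = 3.083 × √(2/416) = 3.083 × 0.0693 = 0.214.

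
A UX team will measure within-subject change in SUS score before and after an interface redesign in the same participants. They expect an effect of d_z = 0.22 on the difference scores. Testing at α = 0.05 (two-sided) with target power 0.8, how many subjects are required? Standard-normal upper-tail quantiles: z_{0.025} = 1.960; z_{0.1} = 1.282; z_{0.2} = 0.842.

For a paired (one-sample on differences) test: n = ((z_{α/2} + z_β) / d)².
z_{α/2} + z_β = 1.960 + 0.842 = 2.802.
n = (2.802 / 0.22)² = 12.736² = 162.21.
Round up.

n = 163 pairs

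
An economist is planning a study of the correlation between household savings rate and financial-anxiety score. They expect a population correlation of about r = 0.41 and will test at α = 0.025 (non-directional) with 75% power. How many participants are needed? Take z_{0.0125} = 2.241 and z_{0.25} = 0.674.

Fisher's z: C = ½·ln((1+r)/(1−r)) = ½·ln(2.3898) = 0.4356.
n = ((z_{α/2} + z_β)/C)² + 3.
(2.241 + 0.674) / 0.4356 = 2.915 / 0.4356 = 6.692.
n = 6.692² + 3 = 44.78 + 3 = 47.8.
Round up.

n = 48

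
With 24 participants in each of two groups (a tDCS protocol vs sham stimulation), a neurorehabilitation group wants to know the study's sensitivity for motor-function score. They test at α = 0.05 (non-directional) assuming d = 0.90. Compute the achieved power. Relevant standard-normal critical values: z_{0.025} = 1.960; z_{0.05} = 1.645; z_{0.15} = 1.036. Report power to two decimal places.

For two equal groups, power = Φ(d·√(n/2) − z_{α/2}).
d·√(n/2) = 0.90 × √(24/2) = 0.90 × 3.464 = 3.118.
z_β = 3.118 − 1.960 = 1.158.
Power = Φ(1.158) = 0.877.

power ≈ 0.88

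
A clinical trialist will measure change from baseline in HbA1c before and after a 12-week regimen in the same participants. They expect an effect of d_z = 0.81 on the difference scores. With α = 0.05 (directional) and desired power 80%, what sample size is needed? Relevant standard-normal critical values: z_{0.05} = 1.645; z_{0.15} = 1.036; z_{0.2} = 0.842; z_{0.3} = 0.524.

n = 10 pairs

For a paired (one-sample on differences) test: n = ((z_{α} + z_β) / d)².
z_{α} + z_β = 1.645 + 0.842 = 2.487.
n = (2.487 / 0.81)² = 3.070² = 9.43.
Round up.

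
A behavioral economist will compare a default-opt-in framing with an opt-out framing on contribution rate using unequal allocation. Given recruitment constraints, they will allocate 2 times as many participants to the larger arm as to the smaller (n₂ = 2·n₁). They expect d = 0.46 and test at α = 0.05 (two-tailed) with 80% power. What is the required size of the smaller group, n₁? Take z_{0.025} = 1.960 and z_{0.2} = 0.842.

n₁ = 56

With allocation ratio k = n₂/n₁ = 2, Var(x̄₁−x̄₂) = σ²(1/n₁ + 1/(k·n₁)) = σ²·(k+1)/(k·n₁).
So n₁ = (1 + 1/k)·((z_{α/2} + z_β)/d)² = 1.500 × (2.802/0.46)².
n₁ = 1.500 × 37.10 = 55.7.
Round up: n₁ = 56, giving n₂ = 2 × 56 = 112.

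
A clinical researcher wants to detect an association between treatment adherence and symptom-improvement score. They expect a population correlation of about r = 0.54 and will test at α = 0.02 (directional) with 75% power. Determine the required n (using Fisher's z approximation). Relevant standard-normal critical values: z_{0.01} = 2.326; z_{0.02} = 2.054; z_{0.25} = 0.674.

n = 24

Fisher's z: C = ½·ln((1+r)/(1−r)) = ½·ln(3.3478) = 0.6042.
n = ((z_{α} + z_β)/C)² + 3.
(2.054 + 0.674) / 0.6042 = 2.728 / 0.6042 = 4.515.
n = 4.515² + 3 = 20.39 + 3 = 23.4.
Round up.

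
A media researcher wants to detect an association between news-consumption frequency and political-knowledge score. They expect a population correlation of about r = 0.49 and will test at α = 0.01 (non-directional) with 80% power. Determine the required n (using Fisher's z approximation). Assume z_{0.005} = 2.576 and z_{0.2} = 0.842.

Fisher's z: C = ½·ln((1+r)/(1−r)) = ½·ln(2.9216) = 0.5361.
n = ((z_{α/2} + z_β)/C)² + 3.
(2.576 + 0.842) / 0.5361 = 3.418 / 0.5361 = 6.376.
n = 6.376² + 3 = 40.65 + 3 = 43.6.
Round up.

n = 44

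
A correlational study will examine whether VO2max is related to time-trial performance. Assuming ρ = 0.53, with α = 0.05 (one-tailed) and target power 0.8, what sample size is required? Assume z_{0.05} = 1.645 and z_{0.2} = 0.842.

Fisher's z: C = ½·ln((1+r)/(1−r)) = ½·ln(3.2553) = 0.5901.
n = ((z_{α} + z_β)/C)² + 3.
(1.645 + 0.842) / 0.5901 = 2.487 / 0.5901 = 4.215.
n = 4.215² + 3 = 17.76 + 3 = 20.8.
Round up.

n = 21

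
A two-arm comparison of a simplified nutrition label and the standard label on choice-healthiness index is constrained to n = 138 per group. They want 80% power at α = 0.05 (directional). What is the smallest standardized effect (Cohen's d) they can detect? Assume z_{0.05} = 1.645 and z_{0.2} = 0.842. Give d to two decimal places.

d_min ≈ 0.30

For two independent groups of n = 138 each: d_min = (z_{α} + z_β)·√(2/n).
z-sum = 1.645 + 0.842 = 2.487.
d_min = 2.487 × √(2/138) = 2.487 × 0.1204 = 0.299.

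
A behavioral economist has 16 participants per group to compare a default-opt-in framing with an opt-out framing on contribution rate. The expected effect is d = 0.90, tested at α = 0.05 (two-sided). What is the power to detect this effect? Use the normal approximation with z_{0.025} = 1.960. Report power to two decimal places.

power ≈ 0.72

For two equal groups, power = Φ(d·√(n/2) − z_{α/2}).
d·√(n/2) = 0.90 × √(16/2) = 0.90 × 2.828 = 2.546.
z_β = 2.546 − 1.960 = 0.586.
Power = Φ(0.586) = 0.721.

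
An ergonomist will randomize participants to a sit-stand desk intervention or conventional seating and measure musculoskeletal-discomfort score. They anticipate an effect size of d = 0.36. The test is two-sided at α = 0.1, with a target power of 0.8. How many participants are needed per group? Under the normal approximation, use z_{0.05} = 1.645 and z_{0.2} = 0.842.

n = 96 per group

For two independent groups with equal n: n = 2·((z_{α/2} + z_β) / d)².
z_{α/2} + z_β = 1.645 + 0.842 = 2.487.
n = 2 × (2.487 / 0.36)² = 2 × 6.908² = 2 × 47.73 = 95.5.
Round up to the next whole participant.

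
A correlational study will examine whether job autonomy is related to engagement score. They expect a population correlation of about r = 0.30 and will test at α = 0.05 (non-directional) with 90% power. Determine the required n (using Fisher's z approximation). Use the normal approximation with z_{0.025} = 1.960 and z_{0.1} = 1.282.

n = 113

Fisher's z: C = ½·ln((1+r)/(1−r)) = ½·ln(1.8571) = 0.3095.
n = ((z_{α/2} + z_β)/C)² + 3.
(1.960 + 1.282) / 0.3095 = 3.242 / 0.3095 = 10.475.
n = 10.475² + 3 = 109.72 + 3 = 112.7.
Round up.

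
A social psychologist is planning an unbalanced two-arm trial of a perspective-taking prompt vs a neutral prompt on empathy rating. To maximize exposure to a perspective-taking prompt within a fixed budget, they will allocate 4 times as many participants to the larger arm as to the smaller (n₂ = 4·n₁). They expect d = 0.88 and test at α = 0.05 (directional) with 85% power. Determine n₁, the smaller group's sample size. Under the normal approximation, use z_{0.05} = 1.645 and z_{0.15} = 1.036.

With allocation ratio k = n₂/n₁ = 4, Var(x̄₁−x̄₂) = σ²(1/n₁ + 1/(k·n₁)) = σ²·(k+1)/(k·n₁).
So n₁ = (1 + 1/k)·((z_{α} + z_β)/d)² = 1.250 × (2.681/0.88)².
n₁ = 1.250 × 9.28 = 11.6.
Round up: n₁ = 12, giving n₂ = 4 × 12 = 48.

n₁ = 12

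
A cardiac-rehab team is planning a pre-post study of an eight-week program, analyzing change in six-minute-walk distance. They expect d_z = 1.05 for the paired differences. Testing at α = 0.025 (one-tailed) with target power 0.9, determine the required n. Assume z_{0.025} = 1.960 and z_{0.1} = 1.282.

For a paired (one-sample on differences) test: n = ((z_{α} + z_β) / d)².
z_{α} + z_β = 1.960 + 1.282 = 3.242.
n = (3.242 / 1.05)² = 3.088² = 9.53.
Round up.

n = 10 pairs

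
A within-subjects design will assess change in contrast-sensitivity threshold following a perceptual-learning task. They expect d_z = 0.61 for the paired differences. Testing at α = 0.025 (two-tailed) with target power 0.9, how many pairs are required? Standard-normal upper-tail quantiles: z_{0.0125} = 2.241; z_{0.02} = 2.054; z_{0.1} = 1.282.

n = 34 pairs

For a paired (one-sample on differences) test: n = ((z_{α/2} + z_β) / d)².
z_{α/2} + z_β = 2.241 + 1.282 = 3.523.
n = (3.523 / 0.61)² = 5.775² = 33.36.
Round up.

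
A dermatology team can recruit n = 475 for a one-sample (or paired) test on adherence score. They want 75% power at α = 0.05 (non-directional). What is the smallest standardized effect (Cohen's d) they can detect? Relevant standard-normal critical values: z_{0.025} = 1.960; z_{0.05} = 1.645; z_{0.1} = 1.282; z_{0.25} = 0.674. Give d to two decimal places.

For a single sample (or paired design) of n = 475: d_min = (z_{α/2} + z_β)/√n.
z-sum = 1.960 + 0.674 = 2.634.
d_min = 2.634 / √475 = 2.634 / 21.794 = 0.121.

d_min ≈ 0.12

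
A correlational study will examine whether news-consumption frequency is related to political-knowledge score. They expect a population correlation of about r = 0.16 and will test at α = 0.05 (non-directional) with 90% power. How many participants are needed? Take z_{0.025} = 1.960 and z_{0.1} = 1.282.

n = 407

Fisher's z: C = ½·ln((1+r)/(1−r)) = ½·ln(1.3810) = 0.1614.
n = ((z_{α/2} + z_β)/C)² + 3.
(1.960 + 1.282) / 0.1614 = 3.242 / 0.1614 = 20.087.
n = 20.087² + 3 = 403.48 + 3 = 406.5.
Round up.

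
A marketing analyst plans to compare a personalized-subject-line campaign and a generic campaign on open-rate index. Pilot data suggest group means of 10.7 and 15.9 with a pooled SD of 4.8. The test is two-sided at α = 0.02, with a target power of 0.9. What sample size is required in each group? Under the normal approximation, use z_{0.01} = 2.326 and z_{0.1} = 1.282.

n = 23 per group

Cohen's d = |M₁ − M₂| / SD_pooled = |10.7 − 15.9| / 4.8 = 5.2 / 4.8 = 1.083.
For two independent groups with equal n: n = 2·((z_{α/2} + z_β) / d)².
z_{α/2} + z_β = 2.326 + 1.282 = 3.608.
n = 2 × (3.608 / 1.083)² = 2 × 3.331² = 2 × 11.10 = 22.2.
Round up to the next whole participant.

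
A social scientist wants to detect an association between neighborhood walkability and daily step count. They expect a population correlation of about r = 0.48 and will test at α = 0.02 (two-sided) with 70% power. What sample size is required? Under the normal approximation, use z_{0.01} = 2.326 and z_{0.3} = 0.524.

Fisher's z: C = ½·ln((1+r)/(1−r)) = ½·ln(2.8462) = 0.5230.
n = ((z_{α/2} + z_β)/C)² + 3.
(2.326 + 0.524) / 0.5230 = 2.850 / 0.5230 = 5.449.
n = 5.449² + 3 = 29.70 + 3 = 32.7.
Round up.

n = 33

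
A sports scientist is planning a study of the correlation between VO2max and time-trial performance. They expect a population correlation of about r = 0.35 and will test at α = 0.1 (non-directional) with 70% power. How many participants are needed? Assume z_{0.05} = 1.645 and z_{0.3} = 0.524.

n = 39

Fisher's z: C = ½·ln((1+r)/(1−r)) = ½·ln(2.0769) = 0.3654.
n = ((z_{α/2} + z_β)/C)² + 3.
(1.645 + 0.524) / 0.3654 = 2.169 / 0.3654 = 5.936.
n = 5.936² + 3 = 35.24 + 3 = 38.2.
Round up.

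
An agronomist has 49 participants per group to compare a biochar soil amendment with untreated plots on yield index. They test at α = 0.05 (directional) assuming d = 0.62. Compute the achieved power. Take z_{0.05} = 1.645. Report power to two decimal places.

power ≈ 0.92

For two equal groups, power = Φ(d·√(n/2) − z_{α}).
d·√(n/2) = 0.62 × √(49/2) = 0.62 × 4.950 = 3.069.
z_β = 3.069 − 1.645 = 1.424.
Power = Φ(1.424) = 0.923.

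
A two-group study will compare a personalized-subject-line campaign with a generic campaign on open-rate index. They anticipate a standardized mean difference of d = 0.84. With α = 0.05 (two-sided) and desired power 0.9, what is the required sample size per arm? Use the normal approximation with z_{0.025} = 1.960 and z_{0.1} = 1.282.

n = 30 per group

For two independent groups with equal n: n = 2·((z_{α/2} + z_β) / d)².
z_{α/2} + z_β = 1.960 + 1.282 = 3.242.
n = 2 × (3.242 / 0.84)² = 2 × 3.860² = 2 × 14.90 = 29.8.
Round up to the next whole participant.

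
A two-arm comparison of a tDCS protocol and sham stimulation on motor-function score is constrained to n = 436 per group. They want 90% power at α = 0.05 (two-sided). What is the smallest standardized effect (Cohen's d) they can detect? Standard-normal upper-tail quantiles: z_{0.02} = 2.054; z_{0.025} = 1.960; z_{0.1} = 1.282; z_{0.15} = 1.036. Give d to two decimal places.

For two independent groups of n = 436 each: d_min = (z_{α/2} + z_β)·√(2/n).
z-sum = 1.960 + 1.282 = 3.242.
d_min = 3.242 × √(2/436) = 3.242 × 0.0677 = 0.220.

d_min ≈ 0.22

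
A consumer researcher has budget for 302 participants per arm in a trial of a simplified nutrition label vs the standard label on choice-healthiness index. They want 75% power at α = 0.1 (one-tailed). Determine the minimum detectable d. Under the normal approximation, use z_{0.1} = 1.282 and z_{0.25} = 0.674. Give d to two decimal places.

d_min ≈ 0.16

For two independent groups of n = 302 each: d_min = (z_{α} + z_β)·√(2/n).
z-sum = 1.282 + 0.674 = 1.956.
d_min = 1.956 × √(2/302) = 1.956 × 0.0814 = 0.159.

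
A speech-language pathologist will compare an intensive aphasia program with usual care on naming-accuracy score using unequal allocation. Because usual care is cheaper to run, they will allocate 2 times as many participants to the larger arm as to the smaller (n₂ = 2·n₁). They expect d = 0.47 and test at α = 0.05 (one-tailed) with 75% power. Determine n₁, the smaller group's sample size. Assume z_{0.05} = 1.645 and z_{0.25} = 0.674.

With allocation ratio k = n₂/n₁ = 2, Var(x̄₁−x̄₂) = σ²(1/n₁ + 1/(k·n₁)) = σ²·(k+1)/(k·n₁).
So n₁ = (1 + 1/k)·((z_{α} + z_β)/d)² = 1.500 × (2.319/0.47)².
n₁ = 1.500 × 24.34 = 36.5.
Round up: n₁ = 37, giving n₂ = 2 × 37 = 74.

n₁ = 37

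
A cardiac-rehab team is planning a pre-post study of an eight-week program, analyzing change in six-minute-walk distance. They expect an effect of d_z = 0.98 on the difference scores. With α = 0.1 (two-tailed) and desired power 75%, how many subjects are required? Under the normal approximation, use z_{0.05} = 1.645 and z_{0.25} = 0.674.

For a paired (one-sample on differences) test: n = ((z_{α/2} + z_β) / d)².
z_{α/2} + z_β = 1.645 + 0.674 = 2.319.
n = (2.319 / 0.98)² = 2.366² = 5.60.
Round up.

n = 6 pairs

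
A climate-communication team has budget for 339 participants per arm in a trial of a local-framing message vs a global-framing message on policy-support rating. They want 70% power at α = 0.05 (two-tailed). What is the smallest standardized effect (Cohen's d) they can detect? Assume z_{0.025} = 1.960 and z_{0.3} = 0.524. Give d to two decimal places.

For two independent groups of n = 339 each: d_min = (z_{α/2} + z_β)·√(2/n).
z-sum = 1.960 + 0.524 = 2.484.
d_min = 2.484 × √(2/339) = 2.484 × 0.0768 = 0.191.

d_min ≈ 0.19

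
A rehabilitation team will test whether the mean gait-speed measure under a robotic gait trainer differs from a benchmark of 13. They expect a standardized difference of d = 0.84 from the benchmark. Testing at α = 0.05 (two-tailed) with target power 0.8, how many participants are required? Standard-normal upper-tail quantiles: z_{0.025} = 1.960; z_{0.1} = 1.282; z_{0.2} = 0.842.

n = 12

For a one-sample test: n = ((z_{α/2} + z_β) / d)².
z_{α/2} + z_β = 1.960 + 0.842 = 2.802.
n = (2.802 / 0.84)² = 3.336² = 11.13.
Round up.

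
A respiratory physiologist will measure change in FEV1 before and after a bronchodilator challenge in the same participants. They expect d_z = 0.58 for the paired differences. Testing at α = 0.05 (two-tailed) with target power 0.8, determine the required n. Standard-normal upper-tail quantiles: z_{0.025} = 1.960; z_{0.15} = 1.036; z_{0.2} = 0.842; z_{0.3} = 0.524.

n = 24 pairs

For a paired (one-sample on differences) test: n = ((z_{α/2} + z_β) / d)².
z_{α/2} + z_β = 1.960 + 0.842 = 2.802.
n = (2.802 / 0.58)² = 4.831² = 23.34.
Round up.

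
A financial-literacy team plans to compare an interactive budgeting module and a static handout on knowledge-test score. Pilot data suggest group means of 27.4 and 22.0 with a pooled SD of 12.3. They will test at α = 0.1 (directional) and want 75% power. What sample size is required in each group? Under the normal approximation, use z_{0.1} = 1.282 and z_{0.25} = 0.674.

Cohen's d = |M₁ − M₂| / SD_pooled = |27.4 − 22.0| / 12.3 = 5.4 / 12.3 = 0.439.
For two independent groups with equal n: n = 2·((z_{α} + z_β) / d)².
z_{α} + z_β = 1.282 + 0.674 = 1.956.
n = 2 × (1.956 / 0.439)² = 2 × 4.456² = 2 × 19.85 = 39.7.
Round up to the next whole participant.

n = 40 per group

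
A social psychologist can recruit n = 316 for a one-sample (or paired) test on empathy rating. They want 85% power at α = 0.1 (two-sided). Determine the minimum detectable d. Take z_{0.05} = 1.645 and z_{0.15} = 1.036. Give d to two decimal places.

For a single sample (or paired design) of n = 316: d_min = (z_{α/2} + z_β)/√n.
z-sum = 1.645 + 1.036 = 2.681.
d_min = 2.681 / √316 = 2.681 / 17.776 = 0.151.

d_min ≈ 0.15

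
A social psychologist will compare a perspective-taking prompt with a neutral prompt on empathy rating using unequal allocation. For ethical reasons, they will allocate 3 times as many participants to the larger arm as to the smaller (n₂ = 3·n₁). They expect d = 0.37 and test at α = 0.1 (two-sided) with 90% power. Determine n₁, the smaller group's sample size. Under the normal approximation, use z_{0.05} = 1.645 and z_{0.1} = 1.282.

With allocation ratio k = n₂/n₁ = 3, Var(x̄₁−x̄₂) = σ²(1/n₁ + 1/(k·n₁)) = σ²·(k+1)/(k·n₁).
So n₁ = (1 + 1/k)·((z_{α/2} + z_β)/d)² = 1.333 × (2.927/0.37)².
n₁ = 1.333 × 62.58 = 83.4.
Round up: n₁ = 84, giving n₂ = 3 × 84 = 252.

n₁ = 84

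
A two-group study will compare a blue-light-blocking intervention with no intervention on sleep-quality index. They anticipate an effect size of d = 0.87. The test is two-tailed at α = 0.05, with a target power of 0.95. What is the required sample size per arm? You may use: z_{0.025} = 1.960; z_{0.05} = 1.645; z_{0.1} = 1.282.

n = 35 per group

For two independent groups with equal n: n = 2·((z_{α/2} + z_β) / d)².
z_{α/2} + z_β = 1.960 + 1.645 = 3.605.
n = 2 × (3.605 / 0.87)² = 2 × 4.144² = 2 × 17.17 = 34.3.
Round up to the next whole participant.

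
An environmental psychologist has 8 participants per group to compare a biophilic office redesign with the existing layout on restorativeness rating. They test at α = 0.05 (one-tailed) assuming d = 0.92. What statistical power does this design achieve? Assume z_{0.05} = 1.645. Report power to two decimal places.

For two equal groups, power = Φ(d·√(n/2) − z_{α}).
d·√(n/2) = 0.92 × √(8/2) = 0.92 × 2.000 = 1.840.
z_β = 1.840 − 1.645 = 0.195.
Power = Φ(0.195) = 0.577.

power ≈ 0.58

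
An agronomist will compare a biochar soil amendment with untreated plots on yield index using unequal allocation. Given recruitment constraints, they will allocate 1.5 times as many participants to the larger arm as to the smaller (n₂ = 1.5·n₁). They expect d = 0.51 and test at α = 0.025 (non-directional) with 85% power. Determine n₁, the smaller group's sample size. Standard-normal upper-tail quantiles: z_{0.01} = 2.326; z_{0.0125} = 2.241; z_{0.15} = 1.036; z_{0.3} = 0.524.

n₁ = 69

With allocation ratio k = n₂/n₁ = 1.5, Var(x̄₁−x̄₂) = σ²(1/n₁ + 1/(k·n₁)) = σ²·(k+1)/(k·n₁).
So n₁ = (1 + 1/k)·((z_{α/2} + z_β)/d)² = 1.667 × (3.277/0.51)².
n₁ = 1.667 × 41.29 = 68.8.
Round up: n₁ = 69, giving n₂ = ⌈1.5 × 69⌉ = ⌈103.5⌉ = 104.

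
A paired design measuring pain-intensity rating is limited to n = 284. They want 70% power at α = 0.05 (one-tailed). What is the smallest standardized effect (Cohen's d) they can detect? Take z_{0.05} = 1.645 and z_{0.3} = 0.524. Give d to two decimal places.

For a single sample (or paired design) of n = 284: d_min = (z_{α} + z_β)/√n.
z-sum = 1.645 + 0.524 = 2.169.
d_min = 2.169 / √284 = 2.169 / 16.852 = 0.129.

d_min ≈ 0.13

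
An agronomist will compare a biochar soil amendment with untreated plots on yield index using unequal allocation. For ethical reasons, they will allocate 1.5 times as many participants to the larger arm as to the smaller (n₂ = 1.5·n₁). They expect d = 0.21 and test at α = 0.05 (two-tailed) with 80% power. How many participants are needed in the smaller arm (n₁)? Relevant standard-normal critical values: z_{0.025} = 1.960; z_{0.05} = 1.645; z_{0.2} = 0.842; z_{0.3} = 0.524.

n₁ = 297

With allocation ratio k = n₂/n₁ = 1.5, Var(x̄₁−x̄₂) = σ²(1/n₁ + 1/(k·n₁)) = σ²·(k+1)/(k·n₁).
So n₁ = (1 + 1/k)·((z_{α/2} + z_β)/d)² = 1.667 × (2.802/0.21)².
n₁ = 1.667 × 178.03 = 296.7.
Round up: n₁ = 297, giving n₂ = ⌈1.5 × 297⌉ = ⌈445.5⌉ = 446.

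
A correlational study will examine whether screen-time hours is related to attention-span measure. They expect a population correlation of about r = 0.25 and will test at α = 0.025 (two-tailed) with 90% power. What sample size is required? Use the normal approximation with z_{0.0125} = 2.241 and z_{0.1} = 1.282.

n = 194

Fisher's z: C = ½·ln((1+r)/(1−r)) = ½·ln(1.6667) = 0.2554.
n = ((z_{α/2} + z_β)/C)² + 3.
(2.241 + 1.282) / 0.2554 = 3.523 / 0.2554 = 13.794.
n = 13.794² + 3 = 190.28 + 3 = 193.3.
Round up.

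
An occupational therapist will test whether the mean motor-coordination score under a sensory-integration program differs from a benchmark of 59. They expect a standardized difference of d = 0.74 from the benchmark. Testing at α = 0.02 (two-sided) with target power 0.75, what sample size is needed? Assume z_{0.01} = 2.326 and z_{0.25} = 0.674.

n = 17

For a one-sample test: n = ((z_{α/2} + z_β) / d)².
z_{α/2} + z_β = 2.326 + 0.674 = 3.000.
n = (3.000 / 0.74)² = 4.054² = 16.44.
Round up.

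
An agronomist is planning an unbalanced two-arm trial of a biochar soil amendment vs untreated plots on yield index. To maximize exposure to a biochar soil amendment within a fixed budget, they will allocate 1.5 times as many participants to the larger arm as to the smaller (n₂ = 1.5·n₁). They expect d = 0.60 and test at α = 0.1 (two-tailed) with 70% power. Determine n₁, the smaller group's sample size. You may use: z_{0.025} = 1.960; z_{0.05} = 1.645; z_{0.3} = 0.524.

With allocation ratio k = n₂/n₁ = 1.5, Var(x̄₁−x̄₂) = σ²(1/n₁ + 1/(k·n₁)) = σ²·(k+1)/(k·n₁).
So n₁ = (1 + 1/k)·((z_{α/2} + z_β)/d)² = 1.667 × (2.169/0.60)².
n₁ = 1.667 × 13.07 = 21.8.
Round up: n₁ = 22, giving n₂ = 1.5 × 22 = 33.

n₁ = 22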